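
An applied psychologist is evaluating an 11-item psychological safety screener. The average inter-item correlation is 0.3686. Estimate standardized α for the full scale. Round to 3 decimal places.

Standardized α = k·r̄ / (1 + (k−1)·r̄) = 11 × 0.3686 / (1 + 10 × 0.3686)
  = 4.0546 / 4.6860 = 0.865

standardized α = 0.865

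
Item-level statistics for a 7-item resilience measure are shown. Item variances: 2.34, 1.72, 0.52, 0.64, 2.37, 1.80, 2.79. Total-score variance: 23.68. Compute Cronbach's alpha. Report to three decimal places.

α = 0.567

sum of item variances = 2.34 + 1.72 + 0.52 + 0.64 + 2.37 + 1.80 + 2.79 = 12.18
α = (k/(k−1))·(1 − sum of item variances/σ²_total) = (7/6)·(1 − 12.18/23.68) = 0.567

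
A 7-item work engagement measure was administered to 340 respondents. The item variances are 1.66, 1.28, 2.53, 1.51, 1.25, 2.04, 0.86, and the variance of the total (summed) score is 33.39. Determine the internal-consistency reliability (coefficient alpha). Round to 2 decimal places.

ΣVar(i) = 1.66 + 1.28 + 2.53 + 1.51 + 1.25 + 2.04 + 0.86 = 11.13
α = (k/(k−1))·(1 − ΣVar(i)/σ²_total) = (7/6)·(1 − 11.13/33.39) = 0.78

α = 0.78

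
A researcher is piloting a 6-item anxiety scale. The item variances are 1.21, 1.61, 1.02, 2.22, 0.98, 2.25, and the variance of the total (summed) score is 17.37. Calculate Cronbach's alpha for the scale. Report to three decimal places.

Σσ²ᵢ = 1.21 + 1.61 + 1.02 + 2.22 + 0.98 + 2.25 = 9.29
α = (k/(k−1))·(1 − Σσ²ᵢ/σ²_T) = (6/5)·(1 − 9.29/17.37) = 0.558

α = 0.558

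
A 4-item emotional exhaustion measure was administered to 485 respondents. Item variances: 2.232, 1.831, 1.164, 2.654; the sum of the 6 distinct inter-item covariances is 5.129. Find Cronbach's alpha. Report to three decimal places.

sum of item variances = 2.232 + 1.831 + 1.164 + 2.654 = 7.881
Sum of distinct covariances = 5.129
σ²_T = sum of item variances + 2·Σcov = 7.881 + 2 × 5.129 = 18.139
α = (4/3)·(1 − 7.881/18.139) = 0.754

α = 0.754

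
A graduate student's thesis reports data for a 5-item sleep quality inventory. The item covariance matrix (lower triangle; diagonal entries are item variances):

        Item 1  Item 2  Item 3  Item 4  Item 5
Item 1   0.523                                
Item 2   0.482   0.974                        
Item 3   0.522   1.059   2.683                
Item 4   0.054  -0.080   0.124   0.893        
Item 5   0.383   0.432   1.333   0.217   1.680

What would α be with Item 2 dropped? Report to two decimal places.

Remaining items: Item 1, Item 3, Item 4, Item 5 (k = 4).
sum of item variances = 0.523 + 2.683 + 0.893 + 1.680 = 5.779
σ²_total = 5.779 + 2 × 2.633 = 11.045
α (item deleted) = (4/3)·(1 − 5.779/11.045) = 0.64

α = 0.64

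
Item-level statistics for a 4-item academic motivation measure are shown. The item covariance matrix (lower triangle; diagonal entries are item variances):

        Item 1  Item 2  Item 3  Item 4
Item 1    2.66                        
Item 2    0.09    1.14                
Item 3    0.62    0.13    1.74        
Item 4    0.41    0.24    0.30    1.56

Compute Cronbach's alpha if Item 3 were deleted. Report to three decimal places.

α = 0.325

Remaining items: Item 1, Item 2, Item 4 (k = 3).
Σσ²ᵢ = 2.66 + 1.14 + 1.56 = 5.36
σ²_total = 5.36 + 2 × 0.74 = 6.84
α (item deleted) = (3/2)·(1 − 5.36/6.84) = 0.325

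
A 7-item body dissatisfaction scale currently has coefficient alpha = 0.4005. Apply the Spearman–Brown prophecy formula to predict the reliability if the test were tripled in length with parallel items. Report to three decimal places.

Length factor m = 3
α' = m·α / (1 + (m−1)·α)
   = 3 × 0.4005 / (1 + (3 − 1) × 0.4005)
   = 1.2015 / 1.8010 = 0.667

predicted reliability = 0.667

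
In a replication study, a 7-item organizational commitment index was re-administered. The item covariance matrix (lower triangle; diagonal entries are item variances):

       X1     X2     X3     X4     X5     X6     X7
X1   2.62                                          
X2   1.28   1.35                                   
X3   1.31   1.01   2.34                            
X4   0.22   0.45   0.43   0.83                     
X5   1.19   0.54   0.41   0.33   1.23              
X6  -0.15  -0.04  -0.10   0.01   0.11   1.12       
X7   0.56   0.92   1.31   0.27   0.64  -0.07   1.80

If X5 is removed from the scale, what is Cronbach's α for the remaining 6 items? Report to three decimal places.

α = 0.715

Remaining items: X1, X2, X3, X4, X6, X7 (k = 6).
Σσᵢ² = 2.62 + 1.35 + 2.34 + 0.83 + 1.12 + 1.80 = 10.06
σ²_total = 10.06 + 2 × 7.41 = 24.88
α (item deleted) = (6/5)·(1 − 10.06/24.88) = 0.715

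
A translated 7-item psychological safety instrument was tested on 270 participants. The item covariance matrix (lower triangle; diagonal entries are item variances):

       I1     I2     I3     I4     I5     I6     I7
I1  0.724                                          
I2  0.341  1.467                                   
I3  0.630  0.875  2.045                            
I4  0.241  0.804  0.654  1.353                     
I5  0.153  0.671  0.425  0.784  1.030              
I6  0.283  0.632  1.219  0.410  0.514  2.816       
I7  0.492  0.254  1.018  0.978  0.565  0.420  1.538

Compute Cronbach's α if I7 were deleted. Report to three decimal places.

α = 0.776

Remaining items: I1, I2, I3, I4, I5, I6 (k = 6).
Σσᵢ² = 0.724 + 1.467 + 2.045 + 1.353 + 1.030 + 2.816 = 9.435
σ²_T = 9.435 + 2 × 8.636 = 26.707
α (item deleted) = (6/5)·(1 − 9.435/26.707) = 0.776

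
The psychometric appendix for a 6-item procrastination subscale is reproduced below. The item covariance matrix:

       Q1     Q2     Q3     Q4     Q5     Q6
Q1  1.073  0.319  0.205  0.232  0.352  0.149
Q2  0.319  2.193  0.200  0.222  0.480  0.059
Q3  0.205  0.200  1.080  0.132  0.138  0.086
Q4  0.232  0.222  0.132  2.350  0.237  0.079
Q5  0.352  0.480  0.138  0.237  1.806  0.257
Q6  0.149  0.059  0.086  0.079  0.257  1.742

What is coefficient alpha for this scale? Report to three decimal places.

α = 0.457

sum of item variances = 1.073 + 2.193 + 1.080 + 2.350 + 1.806 + 1.742 = 10.244
Sum of the distinct covariances = 3.147
σ²_total = 10.244 + 2 × 3.147 = 16.538
α = (k/(k−1))·(1 − sum of item variances/σ²_total) = (6/5)·(1 − 10.244/16.538) = 0.457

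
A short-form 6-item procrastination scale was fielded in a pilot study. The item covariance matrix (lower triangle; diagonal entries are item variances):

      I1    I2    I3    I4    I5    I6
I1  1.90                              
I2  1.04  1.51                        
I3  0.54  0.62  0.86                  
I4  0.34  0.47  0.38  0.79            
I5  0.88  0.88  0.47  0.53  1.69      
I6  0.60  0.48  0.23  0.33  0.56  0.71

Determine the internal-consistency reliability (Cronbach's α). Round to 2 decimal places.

sum of item variances = 1.90 + 1.51 + 0.86 + 0.79 + 1.69 + 0.71 = 7.46
Sum of the distinct covariances = 8.35
σ²_T = 7.46 + 2 × 8.35 = 24.16
α = (k/(k−1))·(1 − sum of item variances/σ²_T) = (6/5)·(1 − 7.46/24.16) = 0.83

α = 0.83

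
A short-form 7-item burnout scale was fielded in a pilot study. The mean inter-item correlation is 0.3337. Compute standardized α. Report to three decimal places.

Standardized α = k·r̄ / (1 + (k−1)·r̄) = 7 × 0.3337 / (1 + 6 × 0.3337)
  = 2.3359 / 3.0022 = 0.778

α = 0.778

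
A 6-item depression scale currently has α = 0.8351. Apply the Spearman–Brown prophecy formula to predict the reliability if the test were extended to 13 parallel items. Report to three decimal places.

predicted reliability = 0.916

Length factor m = 13/6 = 2.1667
α' = m·α / (1 + (m−1)·α)
   = 13/6 × 0.8351 / (1 + (13/6 − 1) × 0.8351)
   = 1.8094 / 1.9743 = 0.916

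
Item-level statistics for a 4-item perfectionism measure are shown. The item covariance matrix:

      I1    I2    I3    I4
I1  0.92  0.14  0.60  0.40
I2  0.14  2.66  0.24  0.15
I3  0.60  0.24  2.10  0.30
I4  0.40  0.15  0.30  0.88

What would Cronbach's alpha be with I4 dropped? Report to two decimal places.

Cronbach's alpha = 0.38

Remaining items: I1, I2, I3 (k = 3).
Σσᵢ² = 0.92 + 2.66 + 2.10 = 5.68
Var(T) = 5.68 + 2 × 0.98 = 7.64
α (item deleted) = (3/2)·(1 − 5.68/7.64) = 0.38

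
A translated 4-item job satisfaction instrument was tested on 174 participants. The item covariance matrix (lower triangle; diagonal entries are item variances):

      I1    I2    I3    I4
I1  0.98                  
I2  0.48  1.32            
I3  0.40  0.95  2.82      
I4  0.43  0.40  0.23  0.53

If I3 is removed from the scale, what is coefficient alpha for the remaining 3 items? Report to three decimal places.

Remaining items: I1, I2, I4 (k = 3).
ΣVar(i) = 0.98 + 1.32 + 0.53 = 2.83
Var(T) = 2.83 + 2 × 1.31 = 5.45
α (item deleted) = (3/2)·(1 − 2.83/5.45) = 0.721

α = 0.721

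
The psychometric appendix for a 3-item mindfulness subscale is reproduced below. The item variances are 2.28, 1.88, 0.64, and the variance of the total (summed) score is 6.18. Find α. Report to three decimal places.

sum of item variances = 2.28 + 1.88 + 0.64 = 4.80
α = (k/(k−1))·(1 − sum of item variances/σ²_T) = (3/2)·(1 − 4.80/6.18) = 0.335

α = 0.335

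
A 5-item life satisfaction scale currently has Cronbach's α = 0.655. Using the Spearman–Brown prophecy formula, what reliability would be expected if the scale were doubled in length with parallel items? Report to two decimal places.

predicted reliability = 0.79

Length factor m = 2
α' = m·α / (1 + (m−1)·α)
   = 2 × 0.655 / (1 + (2 − 1) × 0.655)
   = 1.3100 / 1.6550 = 0.79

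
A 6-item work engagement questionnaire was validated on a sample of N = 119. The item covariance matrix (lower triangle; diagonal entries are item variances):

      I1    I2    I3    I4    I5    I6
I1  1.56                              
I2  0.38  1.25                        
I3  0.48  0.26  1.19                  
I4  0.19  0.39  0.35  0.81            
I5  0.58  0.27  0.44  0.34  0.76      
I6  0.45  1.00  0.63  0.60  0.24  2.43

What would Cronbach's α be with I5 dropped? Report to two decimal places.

Remaining items: I1, I2, I3, I4, I6 (k = 5).
ΣVar(i) = 1.56 + 1.25 + 1.19 + 0.81 + 2.43 = 7.24
σ²_T = 7.24 + 2 × 4.73 = 16.70
α (item deleted) = (5/4)·(1 − 7.24/16.70) = 0.71

α = 0.71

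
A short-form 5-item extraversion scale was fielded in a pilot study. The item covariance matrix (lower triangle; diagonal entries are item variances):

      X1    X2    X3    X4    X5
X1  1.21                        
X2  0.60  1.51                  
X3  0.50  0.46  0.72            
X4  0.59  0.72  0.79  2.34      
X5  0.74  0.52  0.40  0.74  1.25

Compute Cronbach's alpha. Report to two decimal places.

Σσᵢ² = 1.21 + 1.51 + 0.72 + 2.34 + 1.25 = 7.03
Sum of the distinct covariances = 6.06
Var(T) = 7.03 + 2 × 6.06 = 19.15
α = (k/(k−1))·(1 − Σσᵢ²/Var(T)) = (5/4)·(1 − 7.03/19.15) = 0.79

α = 0.79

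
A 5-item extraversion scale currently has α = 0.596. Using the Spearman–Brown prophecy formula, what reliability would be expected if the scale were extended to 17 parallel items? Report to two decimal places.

Length factor m = 17/5 = 3.4000
α' = m·α / (1 + (m−1)·α)
   = 17/5 × 0.596 / (1 + (17/5 − 1) × 0.596)
   = 2.0264 / 2.4304 = 0.83

predicted reliability = 0.83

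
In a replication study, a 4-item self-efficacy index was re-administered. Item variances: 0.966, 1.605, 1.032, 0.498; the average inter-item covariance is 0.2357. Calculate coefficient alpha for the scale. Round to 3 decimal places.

ΣVar(i) = 0.966 + 1.605 + 1.032 + 0.498 = 4.101
Sum of the 6 distinct covariances = 6 × 0.2357 = 1.4142
total variance = ΣVar(i) + 2·Σcov = 4.101 + 2 × 1.4142 = 6.9294
α = (4/3)·(1 − 4.101/6.9294) = 0.544

coefficient alpha = 0.544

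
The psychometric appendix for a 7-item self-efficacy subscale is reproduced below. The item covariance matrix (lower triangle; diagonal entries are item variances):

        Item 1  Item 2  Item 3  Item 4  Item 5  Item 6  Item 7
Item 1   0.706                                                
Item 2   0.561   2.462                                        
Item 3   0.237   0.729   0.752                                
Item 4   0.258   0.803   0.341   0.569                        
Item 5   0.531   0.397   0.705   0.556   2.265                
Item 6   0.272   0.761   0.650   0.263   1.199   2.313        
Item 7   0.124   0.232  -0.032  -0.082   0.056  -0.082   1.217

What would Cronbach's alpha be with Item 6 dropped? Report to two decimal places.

Remaining items: Item 1, Item 2, Item 3, Item 4, Item 5, Item 7 (k = 6).
ΣVar(i) = 0.706 + 2.462 + 0.752 + 0.569 + 2.265 + 1.217 = 7.971
total variance = 7.971 + 2 × 5.416 = 18.803
α (item deleted) = (6/5)·(1 − 7.971/18.803) = 0.69

Cronbach's alpha = 0.69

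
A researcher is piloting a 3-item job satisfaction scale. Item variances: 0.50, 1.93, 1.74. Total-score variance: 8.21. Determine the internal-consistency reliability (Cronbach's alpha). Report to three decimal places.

Σσᵢ² = 0.50 + 1.93 + 1.74 = 4.17
α = (k/(k−1))·(1 − Σσᵢ²/Var(T)) = (3/2)·(1 − 4.17/8.21) = 0.738

Cronbach's alpha = 0.738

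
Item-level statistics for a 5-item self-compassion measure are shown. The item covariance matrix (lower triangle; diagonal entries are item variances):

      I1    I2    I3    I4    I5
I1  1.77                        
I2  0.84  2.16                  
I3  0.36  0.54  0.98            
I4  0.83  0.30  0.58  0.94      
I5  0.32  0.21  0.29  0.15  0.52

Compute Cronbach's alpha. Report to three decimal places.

Σσ²ᵢ = 1.77 + 2.16 + 0.98 + 0.94 + 0.52 = 6.37
Σ_{i<j} σ_ij = 4.42
σ²_T = 6.37 + 2 × 4.42 = 15.21
α = (k/(k−1))·(1 − Σσ²ᵢ/σ²_T) = (5/4)·(1 − 6.37/15.21) = 0.726

Cronbach's alpha = 0.726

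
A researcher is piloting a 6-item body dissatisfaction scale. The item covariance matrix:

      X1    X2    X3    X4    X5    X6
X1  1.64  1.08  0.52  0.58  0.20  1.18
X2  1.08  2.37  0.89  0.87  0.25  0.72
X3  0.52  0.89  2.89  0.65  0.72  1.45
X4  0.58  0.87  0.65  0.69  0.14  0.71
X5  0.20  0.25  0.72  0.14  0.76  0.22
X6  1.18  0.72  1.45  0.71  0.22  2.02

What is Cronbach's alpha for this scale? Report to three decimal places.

Σσ²ᵢ = 1.64 + 2.37 + 2.89 + 0.69 + 0.76 + 2.02 = 10.37
Sum of the distinct covariances = 10.18
σ²_total = 10.37 + 2 × 10.18 = 30.73
α = (k/(k−1))·(1 − Σσ²ᵢ/σ²_total) = (6/5)·(1 − 10.37/30.73) = 0.795

Cronbach's alpha = 0.795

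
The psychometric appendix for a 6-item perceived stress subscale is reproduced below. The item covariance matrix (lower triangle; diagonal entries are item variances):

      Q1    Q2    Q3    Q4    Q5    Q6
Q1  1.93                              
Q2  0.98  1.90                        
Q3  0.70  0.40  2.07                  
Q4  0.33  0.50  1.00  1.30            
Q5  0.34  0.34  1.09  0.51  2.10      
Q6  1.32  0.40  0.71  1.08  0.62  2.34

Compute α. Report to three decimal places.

Σσ²ᵢ = 1.93 + 1.90 + 2.07 + 1.30 + 2.10 + 2.34 = 11.64
Sum of off-diagonal covariances = 10.32
σ²_total = 11.64 + 2 × 10.32 = 32.28
α = (k/(k−1))·(1 − Σσ²ᵢ/σ²_total) = (6/5)·(1 − 11.64/32.28) = 0.767

α = 0.767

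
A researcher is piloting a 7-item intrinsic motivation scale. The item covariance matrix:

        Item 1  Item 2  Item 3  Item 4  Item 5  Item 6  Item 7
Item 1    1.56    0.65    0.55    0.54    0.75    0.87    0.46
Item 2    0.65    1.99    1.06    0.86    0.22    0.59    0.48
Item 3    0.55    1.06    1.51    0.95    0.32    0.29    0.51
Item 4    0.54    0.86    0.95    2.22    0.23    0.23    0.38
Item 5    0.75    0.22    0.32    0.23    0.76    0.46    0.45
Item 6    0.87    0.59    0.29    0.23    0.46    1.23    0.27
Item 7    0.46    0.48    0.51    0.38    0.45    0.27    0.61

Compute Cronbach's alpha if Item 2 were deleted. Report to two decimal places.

Remaining items: Item 1, Item 3, Item 4, Item 5, Item 6, Item 7 (k = 6).
Σσ²ᵢ = 1.56 + 1.51 + 2.22 + 0.76 + 1.23 + 0.61 = 7.89
σ²_T = 7.89 + 2 × 7.26 = 22.41
α (item deleted) = (6/5)·(1 − 7.89/22.41) = 0.78

α = 0.78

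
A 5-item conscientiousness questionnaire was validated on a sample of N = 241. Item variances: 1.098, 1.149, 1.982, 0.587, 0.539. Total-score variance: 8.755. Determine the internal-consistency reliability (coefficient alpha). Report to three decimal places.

α = 0.485

ΣVar(i) = 1.098 + 1.149 + 1.982 + 0.587 + 0.539 = 5.355
α = (k/(k−1))·(1 − ΣVar(i)/σ²_total) = (5/4)·(1 − 5.355/8.755) = 0.485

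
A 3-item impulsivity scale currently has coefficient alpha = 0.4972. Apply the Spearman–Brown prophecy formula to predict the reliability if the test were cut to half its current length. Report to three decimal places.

Length factor m = 1/2
α' = m·α / (1 − (1−m)·α)
   = 1/2 × 0.4972 / (1 − (1 − 1/2) × 0.4972)
   = 0.2486 / 0.7514 = 0.331

predicted reliability = 0.331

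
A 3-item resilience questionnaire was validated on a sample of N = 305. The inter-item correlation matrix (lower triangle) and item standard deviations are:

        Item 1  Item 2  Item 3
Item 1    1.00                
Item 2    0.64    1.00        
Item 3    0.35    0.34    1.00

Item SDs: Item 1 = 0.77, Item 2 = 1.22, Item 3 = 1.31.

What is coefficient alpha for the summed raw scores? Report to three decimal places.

Σσ²ᵢ = 0.77² + 1.22² + 1.31² = 3.7974
Covariances σ_ij = r_ij · s_i · s_j:
  σ(Item 1,Item 2) = 0.64 × 0.77 × 1.22 = 0.6012
  σ(Item 1,Item 3) = 0.35 × 0.77 × 1.31 = 0.3530
  σ(Item 2,Item 3) = 0.34 × 1.22 × 1.31 = 0.5434
σ²_T = Σσ²ᵢ + 2·Σσ_ij = 3.7974 + 2 × 1.4976 = 6.7926
α = (3/2)·(1 − 3.7974/6.7926) = 0.661

α = 0.661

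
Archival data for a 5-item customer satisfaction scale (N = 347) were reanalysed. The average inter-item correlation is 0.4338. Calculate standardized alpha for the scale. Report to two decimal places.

α = 0.79

Standardized α = k·r̄ / (1 + (k−1)·r̄) = 5 × 0.4338 / (1 + 4 × 0.4338)
  = 2.1690 / 2.7352 = 0.79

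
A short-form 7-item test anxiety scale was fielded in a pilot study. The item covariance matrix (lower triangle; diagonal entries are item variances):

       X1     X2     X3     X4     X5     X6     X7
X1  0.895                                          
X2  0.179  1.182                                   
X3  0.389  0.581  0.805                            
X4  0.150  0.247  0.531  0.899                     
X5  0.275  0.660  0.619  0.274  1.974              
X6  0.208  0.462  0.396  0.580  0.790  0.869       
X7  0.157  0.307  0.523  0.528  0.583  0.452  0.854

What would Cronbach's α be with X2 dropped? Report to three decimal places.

Cronbach's α = 0.807

Remaining items: X1, X3, X4, X5, X6, X7 (k = 6).
ΣVar(i) = 0.895 + 0.805 + 0.899 + 1.974 + 0.869 + 0.854 = 6.296
σ²_T = 6.296 + 2 × 6.455 = 19.206
α (item deleted) = (6/5)·(1 − 6.296/19.206) = 0.807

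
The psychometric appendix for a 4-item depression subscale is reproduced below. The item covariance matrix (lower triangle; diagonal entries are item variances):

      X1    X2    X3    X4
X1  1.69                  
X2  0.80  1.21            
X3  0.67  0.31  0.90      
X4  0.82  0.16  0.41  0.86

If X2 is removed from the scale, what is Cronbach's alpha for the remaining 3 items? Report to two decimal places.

α = 0.79

Remaining items: X1, X3, X4 (k = 3).
sum of item variances = 1.69 + 0.90 + 0.86 = 3.45
σ²_total = 3.45 + 2 × 1.90 = 7.25
α (item deleted) = (3/2)·(1 − 3.45/7.25) = 0.79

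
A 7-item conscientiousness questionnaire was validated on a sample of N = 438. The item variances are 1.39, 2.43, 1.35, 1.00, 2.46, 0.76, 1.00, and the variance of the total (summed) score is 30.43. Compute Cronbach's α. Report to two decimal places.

Σσᵢ² = 1.39 + 2.43 + 1.35 + 1.00 + 2.46 + 0.76 + 1.00 = 10.39
α = (k/(k−1))·(1 − Σσᵢ²/σ²_T) = (7/6)·(1 − 10.39/30.43) = 0.77

α = 0.77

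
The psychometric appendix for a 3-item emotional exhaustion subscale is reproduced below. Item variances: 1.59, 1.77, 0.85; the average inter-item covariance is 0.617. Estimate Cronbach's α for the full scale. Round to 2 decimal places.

α = 0.70

Σσ²ᵢ = 1.59 + 1.77 + 0.85 = 4.21
Sum of the 3 distinct covariances = 3 × 0.617 = 1.851
σ²_total = Σσ²ᵢ + 2·Σcov = 4.21 + 2 × 1.851 = 7.912
α = (3/2)·(1 − 4.21/7.912) = 0.70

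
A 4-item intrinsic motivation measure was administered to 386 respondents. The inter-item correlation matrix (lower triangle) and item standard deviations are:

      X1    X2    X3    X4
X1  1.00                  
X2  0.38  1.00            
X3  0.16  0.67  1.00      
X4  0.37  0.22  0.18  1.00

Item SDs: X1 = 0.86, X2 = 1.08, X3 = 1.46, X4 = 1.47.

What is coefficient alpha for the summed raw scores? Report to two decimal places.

α = 0.63

Σσ²ᵢ = 0.86² + 1.08² + 1.46² + 1.47² = 6.1985
Covariances σ_ij = r_ij · s_i · s_j:
  σ(X1,X2) = 0.38 × 0.86 × 1.08 = 0.3529
  σ(X1,X3) = 0.16 × 0.86 × 1.46 = 0.2009
  σ(X1,X4) = 0.37 × 0.86 × 1.47 = 0.4678
  σ(X2,X3) = 0.67 × 1.08 × 1.46 = 1.0565
  σ(X2,X4) = 0.22 × 1.08 × 1.47 = 0.3493
  σ(X3,X4) = 0.18 × 1.46 × 1.47 = 0.3863
σ²_T = Σσ²ᵢ + 2·Σσ_ij = 6.1985 + 2 × 2.8137 = 11.8259
α = (4/3)·(1 − 6.1985/11.8259) = 0.63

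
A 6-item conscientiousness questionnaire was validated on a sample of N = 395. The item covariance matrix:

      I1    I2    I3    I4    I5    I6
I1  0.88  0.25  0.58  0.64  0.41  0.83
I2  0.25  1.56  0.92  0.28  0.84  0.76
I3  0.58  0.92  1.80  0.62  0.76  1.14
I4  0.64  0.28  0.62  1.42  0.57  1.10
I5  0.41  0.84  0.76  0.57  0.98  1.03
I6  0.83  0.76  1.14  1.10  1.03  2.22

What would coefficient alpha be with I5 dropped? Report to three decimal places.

Remaining items: I1, I2, I3, I4, I6 (k = 5).
ΣVar(i) = 0.88 + 1.56 + 1.80 + 1.42 + 2.22 = 7.88
σ²_T = 7.88 + 2 × 7.12 = 22.12
α (item deleted) = (5/4)·(1 − 7.88/22.12) = 0.805

coefficient alpha = 0.805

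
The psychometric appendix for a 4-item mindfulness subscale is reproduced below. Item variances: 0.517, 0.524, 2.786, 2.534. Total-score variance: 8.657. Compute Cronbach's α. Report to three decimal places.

Σσ²ᵢ = 0.517 + 0.524 + 2.786 + 2.534 = 6.361
α = (k/(k−1))·(1 − Σσ²ᵢ/σ²_T) = (4/3)·(1 − 6.361/8.657) = 0.354

Cronbach's α = 0.354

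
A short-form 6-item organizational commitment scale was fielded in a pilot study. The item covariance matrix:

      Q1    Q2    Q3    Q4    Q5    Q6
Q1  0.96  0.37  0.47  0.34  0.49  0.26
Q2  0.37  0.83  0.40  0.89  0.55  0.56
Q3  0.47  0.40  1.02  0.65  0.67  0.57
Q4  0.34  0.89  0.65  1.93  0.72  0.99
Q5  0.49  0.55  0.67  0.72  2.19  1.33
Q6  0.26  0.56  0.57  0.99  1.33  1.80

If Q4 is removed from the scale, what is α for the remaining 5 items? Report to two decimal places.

Remaining items: Q1, Q2, Q3, Q5, Q6 (k = 5).
Σσᵢ² = 0.96 + 0.83 + 1.02 + 2.19 + 1.80 = 6.80
total variance = 6.80 + 2 × 5.67 = 18.14
α (item deleted) = (5/4)·(1 − 6.80/18.14) = 0.78

α = 0.78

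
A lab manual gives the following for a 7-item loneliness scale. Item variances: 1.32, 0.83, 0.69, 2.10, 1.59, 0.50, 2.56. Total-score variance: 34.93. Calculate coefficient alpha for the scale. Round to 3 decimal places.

α = 0.846

ΣVar(i) = 1.32 + 0.83 + 0.69 + 2.10 + 1.59 + 0.50 + 2.56 = 9.59
α = (k/(k−1))·(1 − ΣVar(i)/σ²_T) = (7/6)·(1 − 9.59/34.93) = 0.846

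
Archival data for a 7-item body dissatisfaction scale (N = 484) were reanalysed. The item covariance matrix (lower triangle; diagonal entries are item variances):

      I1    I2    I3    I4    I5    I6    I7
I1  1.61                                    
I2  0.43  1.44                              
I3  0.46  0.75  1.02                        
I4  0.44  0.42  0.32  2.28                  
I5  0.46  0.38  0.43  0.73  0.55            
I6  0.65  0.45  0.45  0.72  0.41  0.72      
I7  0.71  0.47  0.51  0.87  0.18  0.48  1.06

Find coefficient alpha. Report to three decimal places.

coefficient alpha = 0.830

Σσᵢ² = 1.61 + 1.44 + 1.02 + 2.28 + 0.55 + 0.72 + 1.06 = 8.68
Sum of the distinct covariances = 10.72
σ²_T = 8.68 + 2 × 10.72 = 30.12
α = (k/(k−1))·(1 − Σσᵢ²/σ²_T) = (7/6)·(1 − 8.68/30.12) = 0.830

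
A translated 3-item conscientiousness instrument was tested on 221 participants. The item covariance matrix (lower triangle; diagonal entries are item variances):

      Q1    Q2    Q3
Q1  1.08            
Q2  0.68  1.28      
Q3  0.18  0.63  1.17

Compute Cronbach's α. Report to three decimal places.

ΣVar(i) = 1.08 + 1.28 + 1.17 = 3.53
Sum of off-diagonal covariances = 1.49
Var(T) = 3.53 + 2 × 1.49 = 6.51
α = (k/(k−1))·(1 − ΣVar(i)/Var(T)) = (3/2)·(1 − 3.53/6.51) = 0.687

Cronbach's α = 0.687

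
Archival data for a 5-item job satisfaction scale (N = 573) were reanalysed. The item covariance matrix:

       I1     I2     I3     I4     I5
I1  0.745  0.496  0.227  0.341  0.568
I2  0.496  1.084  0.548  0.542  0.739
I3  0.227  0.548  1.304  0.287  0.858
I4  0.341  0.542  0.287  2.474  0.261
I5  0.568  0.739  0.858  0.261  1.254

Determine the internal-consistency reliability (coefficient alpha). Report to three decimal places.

ΣVar(i) = 0.745 + 1.084 + 1.304 + 2.474 + 1.254 = 6.861
Sum of the distinct covariances = 4.867
total variance = 6.861 + 2 × 4.867 = 16.595
α = (k/(k−1))·(1 − ΣVar(i)/total variance) = (5/4)·(1 − 6.861/16.595) = 0.733

α = 0.733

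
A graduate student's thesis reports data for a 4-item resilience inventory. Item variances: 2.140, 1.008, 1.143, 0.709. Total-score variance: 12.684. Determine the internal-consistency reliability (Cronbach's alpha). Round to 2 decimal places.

ΣVar(i) = 2.140 + 1.008 + 1.143 + 0.709 = 5.000
α = (k/(k−1))·(1 − ΣVar(i)/total variance) = (4/3)·(1 − 5.000/12.684) = 0.81

α = 0.81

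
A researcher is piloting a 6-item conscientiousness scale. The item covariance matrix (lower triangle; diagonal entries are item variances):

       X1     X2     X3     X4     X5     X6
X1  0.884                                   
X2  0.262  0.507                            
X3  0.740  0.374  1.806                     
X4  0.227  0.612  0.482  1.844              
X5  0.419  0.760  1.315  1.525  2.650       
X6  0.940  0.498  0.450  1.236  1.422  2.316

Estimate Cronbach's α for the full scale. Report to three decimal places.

sum of item variances = 0.884 + 0.507 + 1.806 + 1.844 + 2.650 + 2.316 = 10.007
Σ_{i<j} σ_ij = 11.262
σ²_total = 10.007 + 2 × 11.262 = 32.531
α = (k/(k−1))·(1 − sum of item variances/σ²_total) = (6/5)·(1 − 10.007/32.531) = 0.831

α = 0.831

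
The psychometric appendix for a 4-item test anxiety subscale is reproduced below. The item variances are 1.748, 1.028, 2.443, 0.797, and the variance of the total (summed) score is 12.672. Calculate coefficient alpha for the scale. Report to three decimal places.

α = 0.700

Σσᵢ² = 1.748 + 1.028 + 2.443 + 0.797 = 6.016
α = (k/(k−1))·(1 − Σσᵢ²/total variance) = (4/3)·(1 − 6.016/12.672) = 0.700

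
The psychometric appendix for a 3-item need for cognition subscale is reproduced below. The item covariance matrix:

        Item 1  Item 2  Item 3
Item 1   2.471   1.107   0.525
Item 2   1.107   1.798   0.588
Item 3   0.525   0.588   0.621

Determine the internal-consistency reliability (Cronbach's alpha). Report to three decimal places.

Cronbach's alpha = 0.714

sum of item variances = 2.471 + 1.798 + 0.621 = 4.890
Σ_{i<j} σ_ij = 2.220
Var(T) = 4.890 + 2 × 2.220 = 9.330
α = (k/(k−1))·(1 − sum of item variances/Var(T)) = (3/2)·(1 − 4.890/9.330) = 0.714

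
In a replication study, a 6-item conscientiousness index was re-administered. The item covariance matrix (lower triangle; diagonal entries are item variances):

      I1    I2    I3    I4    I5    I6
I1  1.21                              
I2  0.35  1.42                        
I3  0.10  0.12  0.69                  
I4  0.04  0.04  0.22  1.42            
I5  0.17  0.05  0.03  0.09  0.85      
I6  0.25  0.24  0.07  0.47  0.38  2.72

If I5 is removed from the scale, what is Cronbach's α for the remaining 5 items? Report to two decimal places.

Remaining items: I1, I2, I3, I4, I6 (k = 5).
Σσ²ᵢ = 1.21 + 1.42 + 0.69 + 1.42 + 2.72 = 7.46
total variance = 7.46 + 2 × 1.90 = 11.26
α (item deleted) = (5/4)·(1 − 7.46/11.26) = 0.42

α = 0.42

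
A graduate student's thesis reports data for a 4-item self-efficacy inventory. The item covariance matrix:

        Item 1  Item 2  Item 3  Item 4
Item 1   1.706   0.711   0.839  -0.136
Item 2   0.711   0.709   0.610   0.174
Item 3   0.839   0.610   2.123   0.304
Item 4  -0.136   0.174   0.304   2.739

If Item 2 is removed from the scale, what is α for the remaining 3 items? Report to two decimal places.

Remaining items: Item 1, Item 3, Item 4 (k = 3).
ΣVar(i) = 1.706 + 2.123 + 2.739 = 6.568
σ²_total = 6.568 + 2 × 1.007 = 8.582
α (item deleted) = (3/2)·(1 − 6.568/8.582) = 0.35

α = 0.35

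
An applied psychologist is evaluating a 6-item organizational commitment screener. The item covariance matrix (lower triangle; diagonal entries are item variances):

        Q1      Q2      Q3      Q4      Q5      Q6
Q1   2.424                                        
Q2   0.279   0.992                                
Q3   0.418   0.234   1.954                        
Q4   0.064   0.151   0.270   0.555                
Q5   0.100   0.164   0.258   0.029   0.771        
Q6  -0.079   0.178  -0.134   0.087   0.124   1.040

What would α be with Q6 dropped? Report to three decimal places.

α = 0.463

Remaining items: Q1, Q2, Q3, Q4, Q5 (k = 5).
sum of item variances = 2.424 + 0.992 + 1.954 + 0.555 + 0.771 = 6.696
σ²_total = 6.696 + 2 × 1.967 = 10.630
α (item deleted) = (5/4)·(1 − 6.696/10.630) = 0.463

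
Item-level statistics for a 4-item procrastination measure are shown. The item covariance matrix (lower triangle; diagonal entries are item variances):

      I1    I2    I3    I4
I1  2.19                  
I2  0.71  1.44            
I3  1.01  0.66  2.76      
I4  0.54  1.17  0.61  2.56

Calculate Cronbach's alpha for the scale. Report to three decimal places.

α = 0.683

sum of item variances = 2.19 + 1.44 + 2.76 + 2.56 = 8.95
Sum of off-diagonal covariances = 4.70
Var(T) = 8.95 + 2 × 4.70 = 18.35
α = (k/(k−1))·(1 − sum of item variances/Var(T)) = (4/3)·(1 − 8.95/18.35) = 0.683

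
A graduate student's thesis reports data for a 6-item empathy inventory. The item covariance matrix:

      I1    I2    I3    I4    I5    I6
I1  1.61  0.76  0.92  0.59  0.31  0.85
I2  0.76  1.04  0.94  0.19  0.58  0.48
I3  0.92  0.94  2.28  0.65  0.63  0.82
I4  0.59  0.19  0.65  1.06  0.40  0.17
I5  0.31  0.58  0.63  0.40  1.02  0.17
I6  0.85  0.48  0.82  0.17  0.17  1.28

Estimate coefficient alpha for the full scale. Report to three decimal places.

Σσᵢ² = 1.61 + 1.04 + 2.28 + 1.06 + 1.02 + 1.28 = 8.29
Σ_{i<j} σ_ij = 8.46
σ²_T = 8.29 + 2 × 8.46 = 25.21
α = (k/(k−1))·(1 − Σσᵢ²/σ²_T) = (6/5)·(1 − 8.29/25.21) = 0.805

α = 0.805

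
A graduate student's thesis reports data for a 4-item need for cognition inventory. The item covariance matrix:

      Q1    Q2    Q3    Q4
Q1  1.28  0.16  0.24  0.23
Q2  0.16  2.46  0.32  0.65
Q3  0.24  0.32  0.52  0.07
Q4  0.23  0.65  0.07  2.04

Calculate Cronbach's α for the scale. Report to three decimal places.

Σσᵢ² = 1.28 + 2.46 + 0.52 + 2.04 = 6.30
Sum of the distinct covariances = 1.67
σ²_T = 6.30 + 2 × 1.67 = 9.64
α = (k/(k−1))·(1 − Σσᵢ²/σ²_T) = (4/3)·(1 − 6.30/9.64) = 0.462

α = 0.462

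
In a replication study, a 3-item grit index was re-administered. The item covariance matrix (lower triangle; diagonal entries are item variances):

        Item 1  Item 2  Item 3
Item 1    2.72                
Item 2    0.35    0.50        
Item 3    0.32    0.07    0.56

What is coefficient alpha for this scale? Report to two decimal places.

coefficient alpha = 0.42

Σσ²ᵢ = 2.72 + 0.50 + 0.56 = 3.78
Σ_{i<j} σ_ij = 0.74
total variance = 3.78 + 2 × 0.74 = 5.26
α = (k/(k−1))·(1 − Σσ²ᵢ/total variance) = (3/2)·(1 − 3.78/5.26) = 0.42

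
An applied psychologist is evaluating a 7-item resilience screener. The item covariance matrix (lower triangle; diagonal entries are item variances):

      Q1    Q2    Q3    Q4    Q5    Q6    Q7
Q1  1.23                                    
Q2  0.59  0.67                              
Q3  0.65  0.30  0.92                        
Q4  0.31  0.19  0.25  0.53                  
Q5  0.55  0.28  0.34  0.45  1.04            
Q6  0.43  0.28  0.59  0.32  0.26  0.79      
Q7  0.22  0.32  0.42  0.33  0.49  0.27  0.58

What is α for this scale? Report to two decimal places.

α = 0.85

Σσ²ᵢ = 1.23 + 0.67 + 0.92 + 0.53 + 1.04 + 0.79 + 0.58 = 5.76
Sum of the distinct covariances = 7.84
σ²_T = 5.76 + 2 × 7.84 = 21.44
α = (k/(k−1))·(1 − Σσ²ᵢ/σ²_T) = (7/6)·(1 − 5.76/21.44) = 0.85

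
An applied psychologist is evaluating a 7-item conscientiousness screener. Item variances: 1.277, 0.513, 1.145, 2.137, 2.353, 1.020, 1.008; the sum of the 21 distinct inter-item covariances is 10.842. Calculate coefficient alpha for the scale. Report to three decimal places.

Σσ²ᵢ = 1.277 + 0.513 + 1.145 + 2.137 + 2.353 + 1.020 + 1.008 = 9.453
Sum of distinct covariances = 10.842
Var(T) = Σσ²ᵢ + 2·Σcov = 9.453 + 2 × 10.842 = 31.137
α = (7/6)·(1 − 9.453/31.137) = 0.812

α = 0.812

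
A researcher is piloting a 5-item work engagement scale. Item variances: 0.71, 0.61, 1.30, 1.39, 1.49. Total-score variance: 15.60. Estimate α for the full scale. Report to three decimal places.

Σσ²ᵢ = 0.71 + 0.61 + 1.30 + 1.39 + 1.49 = 5.50
α = (k/(k−1))·(1 − Σσ²ᵢ/Var(T)) = (5/4)·(1 − 5.50/15.60) = 0.809

α = 0.809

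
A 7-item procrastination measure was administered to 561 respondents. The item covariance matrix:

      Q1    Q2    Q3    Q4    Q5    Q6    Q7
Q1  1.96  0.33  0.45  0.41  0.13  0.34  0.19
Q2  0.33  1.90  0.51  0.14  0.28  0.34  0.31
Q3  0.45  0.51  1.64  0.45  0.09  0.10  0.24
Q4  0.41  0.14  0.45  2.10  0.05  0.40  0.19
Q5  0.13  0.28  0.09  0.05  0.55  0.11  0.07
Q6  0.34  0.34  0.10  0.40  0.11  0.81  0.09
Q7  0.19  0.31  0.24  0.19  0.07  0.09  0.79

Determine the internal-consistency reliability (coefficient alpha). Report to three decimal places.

Σσᵢ² = 1.96 + 1.90 + 1.64 + 2.10 + 0.55 + 0.81 + 0.79 = 9.75
Sum of the distinct covariances = 5.22
σ²_T = 9.75 + 2 × 5.22 = 20.19
α = (k/(k−1))·(1 − Σσᵢ²/σ²_T) = (7/6)·(1 − 9.75/20.19) = 0.603

α = 0.603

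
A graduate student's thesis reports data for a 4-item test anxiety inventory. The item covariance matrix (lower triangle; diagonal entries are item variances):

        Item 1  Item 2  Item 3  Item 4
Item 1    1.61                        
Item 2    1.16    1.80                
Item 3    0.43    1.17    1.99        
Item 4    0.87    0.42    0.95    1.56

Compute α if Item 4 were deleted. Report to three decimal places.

α = 0.758

Remaining items: Item 1, Item 2, Item 3 (k = 3).
Σσᵢ² = 1.61 + 1.80 + 1.99 = 5.40
total variance = 5.40 + 2 × 2.76 = 10.92
α (item deleted) = (3/2)·(1 − 5.40/10.92) = 0.758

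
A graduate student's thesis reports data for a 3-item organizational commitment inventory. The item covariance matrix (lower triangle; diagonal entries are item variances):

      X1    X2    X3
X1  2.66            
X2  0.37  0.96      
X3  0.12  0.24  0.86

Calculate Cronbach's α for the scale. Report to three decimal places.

α = 0.369

ΣVar(i) = 2.66 + 0.96 + 0.86 = 4.48
Sum of off-diagonal covariances = 0.73
Var(T) = 4.48 + 2 × 0.73 = 5.94
α = (k/(k−1))·(1 − ΣVar(i)/Var(T)) = (3/2)·(1 − 4.48/5.94) = 0.369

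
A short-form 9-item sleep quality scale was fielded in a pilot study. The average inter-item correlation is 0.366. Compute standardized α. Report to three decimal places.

standardized α = 0.839

Standardized α = k·r̄ / (1 + (k−1)·r̄) = 9 × 0.366 / (1 + 8 × 0.366)
  = 3.2940 / 3.9280 = 0.839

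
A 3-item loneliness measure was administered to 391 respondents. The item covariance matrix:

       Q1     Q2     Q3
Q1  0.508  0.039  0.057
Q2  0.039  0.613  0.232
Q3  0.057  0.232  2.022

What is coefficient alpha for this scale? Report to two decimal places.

ΣVar(i) = 0.508 + 0.613 + 2.022 = 3.143
Sum of the distinct covariances = 0.328
σ²_total = 3.143 + 2 × 0.328 = 3.799
α = (k/(k−1))·(1 − ΣVar(i)/σ²_total) = (3/2)·(1 − 3.143/3.799) = 0.26

α = 0.26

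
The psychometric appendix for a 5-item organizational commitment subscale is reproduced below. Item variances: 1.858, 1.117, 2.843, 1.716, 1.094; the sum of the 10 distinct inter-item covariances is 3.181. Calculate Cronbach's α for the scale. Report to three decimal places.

α = 0.531

Σσᵢ² = 1.858 + 1.117 + 2.843 + 1.716 + 1.094 = 8.628
Sum of distinct covariances = 3.181
σ²_total = Σσᵢ² + 2·Σcov = 8.628 + 2 × 3.181 = 14.990
α = (5/4)·(1 − 8.628/14.990) = 0.531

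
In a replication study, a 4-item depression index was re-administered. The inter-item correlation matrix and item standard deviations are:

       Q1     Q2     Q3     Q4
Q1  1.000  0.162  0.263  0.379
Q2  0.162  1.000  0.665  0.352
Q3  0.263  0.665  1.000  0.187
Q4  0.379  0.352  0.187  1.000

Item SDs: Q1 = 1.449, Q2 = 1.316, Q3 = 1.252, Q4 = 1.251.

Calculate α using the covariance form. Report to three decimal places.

Σσ²ᵢ = 1.449² + 1.316² + 1.252² + 1.251² = 6.9640
Covariances σ_ij = r_ij · s_i · s_j:
  σ(Q1,Q2) = 0.162 × 1.449 × 1.316 = 0.3089
  σ(Q1,Q3) = 0.263 × 1.449 × 1.252 = 0.4771
  σ(Q1,Q4) = 0.379 × 1.449 × 1.251 = 0.6870
  σ(Q2,Q3) = 0.665 × 1.316 × 1.252 = 1.0957
  σ(Q2,Q4) = 0.352 × 1.316 × 1.251 = 0.5795
  σ(Q3,Q4) = 0.187 × 1.252 × 1.251 = 0.2929
σ²_T = Σσ²ᵢ + 2·Σσ_ij = 6.9640 + 2 × 3.4411 = 13.8462
α = (4/3)·(1 − 6.9640/13.8462) = 0.663

α = 0.663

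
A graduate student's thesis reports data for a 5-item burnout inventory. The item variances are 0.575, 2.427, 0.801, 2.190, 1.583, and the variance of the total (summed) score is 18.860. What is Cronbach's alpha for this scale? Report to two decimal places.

Σσᵢ² = 0.575 + 2.427 + 0.801 + 2.190 + 1.583 = 7.576
α = (k/(k−1))·(1 − Σσᵢ²/σ²_T) = (5/4)·(1 − 7.576/18.860) = 0.75

Cronbach's alpha = 0.75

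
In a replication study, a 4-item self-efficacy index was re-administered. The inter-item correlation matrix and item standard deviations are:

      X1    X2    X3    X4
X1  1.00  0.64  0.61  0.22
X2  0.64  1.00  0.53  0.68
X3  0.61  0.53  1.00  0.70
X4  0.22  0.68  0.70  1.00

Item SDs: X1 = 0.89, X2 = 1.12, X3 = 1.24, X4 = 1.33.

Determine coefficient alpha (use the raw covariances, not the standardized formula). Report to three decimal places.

coefficient alpha = 0.834

Σσ²ᵢ = 0.89² + 1.12² + 1.24² + 1.33² = 5.3530
Covariances σ_ij = r_ij · s_i · s_j:
  σ(X1,X2) = 0.64 × 0.89 × 1.12 = 0.6380
  σ(X1,X3) = 0.61 × 0.89 × 1.24 = 0.6732
  σ(X1,X4) = 0.22 × 0.89 × 1.33 = 0.2604
  σ(X2,X3) = 0.53 × 1.12 × 1.24 = 0.7361
  σ(X2,X4) = 0.68 × 1.12 × 1.33 = 1.0129
  σ(X3,X4) = 0.70 × 1.24 × 1.33 = 1.1544
σ²_T = Σσ²ᵢ + 2·Σσ_ij = 5.3530 + 2 × 4.4750 = 14.3030
α = (4/3)·(1 − 5.3530/14.3030) = 0.834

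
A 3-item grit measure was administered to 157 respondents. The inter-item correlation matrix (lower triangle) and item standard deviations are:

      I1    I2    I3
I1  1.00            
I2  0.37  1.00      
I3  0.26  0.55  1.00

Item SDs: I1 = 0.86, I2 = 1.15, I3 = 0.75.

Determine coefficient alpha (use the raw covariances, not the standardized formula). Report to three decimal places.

Σσ²ᵢ = 0.86² + 1.15² + 0.75² = 2.6246
Covariances σ_ij = r_ij · s_i · s_j:
  σ(I1,I2) = 0.37 × 0.86 × 1.15 = 0.3659
  σ(I1,I3) = 0.26 × 0.86 × 0.75 = 0.1677
  σ(I2,I3) = 0.55 × 1.15 × 0.75 = 0.4744
σ²_T = Σσ²ᵢ + 2·Σσ_ij = 2.6246 + 2 × 1.0080 = 4.6406
α = (3/2)·(1 − 2.6246/4.6406) = 0.652

coefficient alpha = 0.652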